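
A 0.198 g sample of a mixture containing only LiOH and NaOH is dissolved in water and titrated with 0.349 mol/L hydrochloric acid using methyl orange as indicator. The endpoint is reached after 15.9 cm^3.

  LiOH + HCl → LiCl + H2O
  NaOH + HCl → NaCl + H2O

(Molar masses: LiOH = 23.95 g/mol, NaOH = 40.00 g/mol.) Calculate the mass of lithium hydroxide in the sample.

n(HCl) = 0.0159 × 0.349 = 5.55 × 10^-3 mol
Let x = n(LiOH), y = n(NaOH).
Titrant: 1x + 1y = 5.55 × 10^-3;  mass: 23.95x + 40.00y = 0.198
Solving, x = 1.49 × 10^-3 mol, y = 4.06 × 10^-3 mol
mass of LiOH = 1.49 × 10^-3 × 23.95 = 0.0358 g

0.0358 g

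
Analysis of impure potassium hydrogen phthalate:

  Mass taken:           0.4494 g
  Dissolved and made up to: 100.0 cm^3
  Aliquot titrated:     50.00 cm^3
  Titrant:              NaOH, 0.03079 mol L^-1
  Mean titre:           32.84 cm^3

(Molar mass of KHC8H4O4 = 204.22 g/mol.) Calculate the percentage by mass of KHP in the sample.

KHC8H4O4 + NaOH → KNaC8H4O4 + H2O
n(NaOH) per titration = 0.03284 × 0.03079 = 1.011 × 10^-3 mol
n(KHC8H4O4) in each aliquot = 1.011 × 10^-3 mol (1:1 ratio)
n(KHC8H4O4) in the whole flask = 1.011 × 10^-3 × 100.0/50.00 = 2.022 × 10^-3 mol
mass of KHC8H4O4 = 2.022 × 10^-3 × 204.22 = 0.4130 g
% KHC8H4O4 = 0.4130 / 0.4494 × 100 = 91.90 %

91.90 %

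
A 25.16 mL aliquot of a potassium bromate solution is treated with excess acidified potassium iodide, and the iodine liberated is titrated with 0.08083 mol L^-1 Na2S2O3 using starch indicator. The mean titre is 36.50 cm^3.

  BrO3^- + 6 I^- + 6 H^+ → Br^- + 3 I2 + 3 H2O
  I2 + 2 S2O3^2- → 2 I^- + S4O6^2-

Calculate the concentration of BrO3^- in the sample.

0.01954 mol/L

n(S2O3^2-) = 0.03650 × 0.08083 = 2.950 × 10^-3 mol
n(I2) = n(S2O3^2-)/2 = 1.475 × 10^-3 mol
From the 1:3 ratio, n(BrO3^-) in the aliquot = 1/3 × 1.475 × 10^-3 = 4.917 × 10^-4 mol
[BrO3^-] = 4.917 × 10^-4 / 0.02516 = 0.01954 mol/L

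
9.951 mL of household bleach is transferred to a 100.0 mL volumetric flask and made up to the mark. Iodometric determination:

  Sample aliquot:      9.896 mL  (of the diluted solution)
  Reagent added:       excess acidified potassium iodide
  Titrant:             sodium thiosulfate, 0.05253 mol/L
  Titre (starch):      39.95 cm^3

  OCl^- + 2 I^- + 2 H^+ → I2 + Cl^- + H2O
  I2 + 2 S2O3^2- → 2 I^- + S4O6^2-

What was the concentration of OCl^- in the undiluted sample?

1.066 mol/L

n(S2O3^2-) = 0.03995 × 0.05253 = 2.099 × 10^-3 mol
n(I2) = n(S2O3^2-)/2 = 1.049 × 10^-3 mol
n(OCl^-) in the aliquot = 1.049 × 10^-3 mol (1:1 ratio)
[OCl^-]_dilute = 1.049 × 10^-3 / 0.009896 = 0.1060 mol/L
[OCl^-]_original = 0.1060 × 100.0/9.951 = 1.066 mol/L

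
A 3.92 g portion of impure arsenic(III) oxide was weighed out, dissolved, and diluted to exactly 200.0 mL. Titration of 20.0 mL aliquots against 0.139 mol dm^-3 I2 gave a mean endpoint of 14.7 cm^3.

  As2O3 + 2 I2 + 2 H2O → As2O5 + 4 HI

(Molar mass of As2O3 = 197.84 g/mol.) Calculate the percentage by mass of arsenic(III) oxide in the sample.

51.6 %

n(I2) per titration = 0.0147 × 0.139 = 2.04 × 10^-3 mol
From the 1:2 ratio, n(As2O3) in each aliquot = 1/2 × 2.04 × 10^-3 = 1.02 × 10^-3 mol
n(As2O3) in the whole flask = 1.02 × 10^-3 × 200.0/20.0 = 0.0102 mol
mass of As2O3 = 0.0102 × 197.84 = 2.02 g
% As2O3 = 2.02 / 3.92 × 100 = 51.6 %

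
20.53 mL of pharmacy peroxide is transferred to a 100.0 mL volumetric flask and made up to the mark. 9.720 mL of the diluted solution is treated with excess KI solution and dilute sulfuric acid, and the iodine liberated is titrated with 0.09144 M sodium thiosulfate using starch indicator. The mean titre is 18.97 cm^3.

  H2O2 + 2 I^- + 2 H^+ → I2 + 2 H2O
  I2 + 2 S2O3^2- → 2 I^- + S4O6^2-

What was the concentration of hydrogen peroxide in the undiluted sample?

n(S2O3^2-) = 0.01897 × 0.09144 = 1.735 × 10^-3 mol
n(I2) = n(S2O3^2-)/2 = 8.673 × 10^-4 mol
n(H2O2) in the aliquot = 8.673 × 10^-4 mol (1:1 ratio)
[H2O2]_dilute = 8.673 × 10^-4 / 0.009720 = 0.08923 mol/L
[H2O2]_original = 0.08923 × 100.0/20.53 = 0.4346 mol/L

0.4346 M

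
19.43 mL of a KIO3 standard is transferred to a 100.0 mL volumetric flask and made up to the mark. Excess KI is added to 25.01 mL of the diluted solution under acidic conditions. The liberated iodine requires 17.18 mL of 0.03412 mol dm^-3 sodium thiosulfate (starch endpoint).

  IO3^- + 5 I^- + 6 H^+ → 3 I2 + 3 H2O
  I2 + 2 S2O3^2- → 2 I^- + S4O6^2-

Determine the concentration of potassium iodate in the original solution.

n(S2O3^2-) = 0.01718 × 0.03412 = 5.862 × 10^-4 mol
n(I2) = n(S2O3^2-)/2 = 2.931 × 10^-4 mol
From the 1:3 ratio, n(IO3^-) in the aliquot = 1/3 × 2.931 × 10^-4 = 9.770 × 10^-5 mol
[IO3^-]_dilute = 9.770 × 10^-5 / 0.02501 = 0.003906 mol/L
[IO3^-]_original = 0.003906 × 100.0/19.43 = 0.02010 mol/L

0.02010 mol/L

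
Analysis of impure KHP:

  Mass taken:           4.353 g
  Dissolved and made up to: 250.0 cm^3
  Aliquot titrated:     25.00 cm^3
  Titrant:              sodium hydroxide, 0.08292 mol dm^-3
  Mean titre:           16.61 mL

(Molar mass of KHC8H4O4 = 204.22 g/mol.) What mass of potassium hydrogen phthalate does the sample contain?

2.813 g

KHC8H4O4 + NaOH → KNaC8H4O4 + H2O
n(NaOH) per titration = 0.01661 × 0.08292 = 1.377 × 10^-3 mol
n(KHC8H4O4) in each aliquot = 1.377 × 10^-3 mol (1:1 ratio)
n(KHC8H4O4) in the whole flask = 1.377 × 10^-3 × 250.0/25.00 = 0.01377 mol
mass of KHC8H4O4 = 0.01377 × 204.22 = 2.813 g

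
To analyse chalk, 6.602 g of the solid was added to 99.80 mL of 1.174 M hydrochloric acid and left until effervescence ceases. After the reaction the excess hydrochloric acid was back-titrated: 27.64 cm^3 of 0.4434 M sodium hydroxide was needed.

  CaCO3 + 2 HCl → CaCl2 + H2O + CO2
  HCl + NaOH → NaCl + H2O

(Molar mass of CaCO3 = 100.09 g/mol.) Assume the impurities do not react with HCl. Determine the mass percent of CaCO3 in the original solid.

79.52 %

n(HCl) added = 0.09980 × 1.174 = 0.1172 mol
n(NaOH) used in back-titration = 0.02764 × 0.4434 = 0.01226 mol
n(HCl) left over = 0.01226 mol (1:1 ratio)
n(HCl) consumed by analyte = 0.1172 − 0.01226 = 0.1049 mol
From the 1:2 ratio, n(CaCO3) = 1/2 × 0.1049 = 0.05245 mol
mass of CaCO3 = 0.05245 × 100.09 = 5.250 g
% CaCO3 = 5.250 / 6.602 × 100 = 79.52 %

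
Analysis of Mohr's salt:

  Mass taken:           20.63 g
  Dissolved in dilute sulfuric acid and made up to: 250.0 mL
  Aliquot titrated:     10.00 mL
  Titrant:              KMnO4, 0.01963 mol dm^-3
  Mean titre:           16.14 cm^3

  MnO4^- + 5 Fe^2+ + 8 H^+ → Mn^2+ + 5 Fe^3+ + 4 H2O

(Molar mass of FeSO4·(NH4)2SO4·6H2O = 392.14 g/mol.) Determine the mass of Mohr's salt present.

n(KMnO4) per titration = 0.01614 × 0.01963 = 3.168 × 10^-4 mol
From the 5:1 ratio, n(FeSO4·(NH4)2SO4·6H2O) in each aliquot = 5/1 × 3.168 × 10^-4 = 1.584 × 10^-3 mol
n(FeSO4·(NH4)2SO4·6H2O) in the whole flask = 1.584 × 10^-3 × 250.0/10.00 = 0.03960 mol
mass of FeSO4·(NH4)2SO4·6H2O = 0.03960 × 392.14 = 15.53 g

15.53 g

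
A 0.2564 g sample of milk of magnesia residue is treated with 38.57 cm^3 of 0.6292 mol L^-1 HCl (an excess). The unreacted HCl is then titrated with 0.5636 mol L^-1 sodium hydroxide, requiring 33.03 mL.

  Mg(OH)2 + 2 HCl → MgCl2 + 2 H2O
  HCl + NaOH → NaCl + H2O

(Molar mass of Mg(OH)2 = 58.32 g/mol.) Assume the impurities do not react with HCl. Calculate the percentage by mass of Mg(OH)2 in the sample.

n(HCl) added = 0.03857 × 0.6292 = 0.02427 mol
n(NaOH) used in back-titration = 0.03303 × 0.5636 = 0.01862 mol
n(HCl) left over = 0.01862 mol (1:1 ratio)
n(HCl) consumed by analyte = 0.02427 − 0.01862 = 5.653 × 10^-3 mol
From the 1:2 ratio, n(Mg(OH)2) = 1/2 × 5.653 × 10^-3 = 2.826 × 10^-3 mol
mass of Mg(OH)2 = 2.826 × 10^-3 × 58.32 = 0.1648 g
% Mg(OH)2 = 0.1648 / 0.2564 × 100 = 64.29 %

64.29 %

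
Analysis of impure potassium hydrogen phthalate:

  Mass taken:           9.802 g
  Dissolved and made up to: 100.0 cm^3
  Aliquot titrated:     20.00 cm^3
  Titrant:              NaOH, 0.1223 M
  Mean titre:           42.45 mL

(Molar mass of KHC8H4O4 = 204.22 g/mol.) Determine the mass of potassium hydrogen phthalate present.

KHC8H4O4 + NaOH → KNaC8H4O4 + H2O
n(NaOH) per titration = 0.04245 × 0.1223 = 5.192 × 10^-3 mol
n(KHC8H4O4) in each aliquot = 5.192 × 10^-3 mol (1:1 ratio)
n(KHC8H4O4) in the whole flask = 5.192 × 10^-3 × 100.0/20.00 = 0.02596 mol
mass of KHC8H4O4 = 0.02596 × 204.22 = 5.301 g

5.301 g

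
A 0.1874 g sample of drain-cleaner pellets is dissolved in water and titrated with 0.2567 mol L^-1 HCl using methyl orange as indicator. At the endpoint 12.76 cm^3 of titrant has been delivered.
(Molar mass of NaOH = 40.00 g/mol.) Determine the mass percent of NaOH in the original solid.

69.91 %

NaOH + HCl → NaCl + H2O
n(HCl) = 0.01276 L × 0.2567 mol/L = 3.275 × 10^-3 mol
n(NaOH) = 3.275 × 10^-3 mol (1:1 ratio)
mass of NaOH = 3.275 × 10^-3 × 40.00 g/mol = 0.1310 g
% NaOH = 0.1310 / 0.1874 × 100 = 69.91 %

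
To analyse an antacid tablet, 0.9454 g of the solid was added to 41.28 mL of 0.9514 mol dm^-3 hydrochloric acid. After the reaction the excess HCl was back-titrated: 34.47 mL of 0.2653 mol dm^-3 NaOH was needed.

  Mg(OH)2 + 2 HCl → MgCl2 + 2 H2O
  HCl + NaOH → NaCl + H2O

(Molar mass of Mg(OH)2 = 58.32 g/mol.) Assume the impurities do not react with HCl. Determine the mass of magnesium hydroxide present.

n(HCl) added = 0.04128 × 0.9514 = 0.03927 mol
n(NaOH) used in back-titration = 0.03447 × 0.2653 = 9.145 × 10^-3 mol
n(HCl) left over = 9.145 × 10^-3 mol (1:1 ratio)
n(HCl) consumed by analyte = 0.03927 − 9.145 × 10^-3 = 0.03013 mol
From the 1:2 ratio, n(Mg(OH)2) = 1/2 × 0.03013 = 0.01506 mol
mass of Mg(OH)2 = 0.01506 × 58.32 = 0.8786 g

0.8786 g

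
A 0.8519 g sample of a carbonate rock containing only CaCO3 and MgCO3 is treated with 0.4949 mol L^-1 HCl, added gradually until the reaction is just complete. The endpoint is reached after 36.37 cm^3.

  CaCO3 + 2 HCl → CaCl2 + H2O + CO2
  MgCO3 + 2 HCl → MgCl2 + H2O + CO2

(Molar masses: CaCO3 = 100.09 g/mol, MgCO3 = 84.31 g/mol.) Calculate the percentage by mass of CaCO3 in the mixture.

n(HCl) = 0.03637 × 0.4949 = 0.01800 mol
Let x = n(CaCO3), y = n(MgCO3).
Titrant: 2x + 2y = 0.01800;  mass: 100.09x + 84.31y = 0.8519
Solving, x = 5.902 × 10^-3 mol, y = 3.098 × 10^-3 mol
mass of CaCO3 = 5.902 × 10^-3 × 100.09 = 0.5907 g
% CaCO3 = 0.5907 / 0.8519 × 100 = 69.34 %

69.34 %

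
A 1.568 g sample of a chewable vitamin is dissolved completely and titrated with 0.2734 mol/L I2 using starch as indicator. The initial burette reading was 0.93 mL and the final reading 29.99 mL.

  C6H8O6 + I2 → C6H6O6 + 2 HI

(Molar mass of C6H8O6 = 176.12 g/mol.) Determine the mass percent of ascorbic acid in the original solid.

n(I2) = 0.02906 L × 0.2734 mol/L = 7.945 × 10^-3 mol
n(C6H8O6) = 7.945 × 10^-3 mol (1:1 ratio)
mass of C6H8O6 = 7.945 × 10^-3 × 176.12 g/mol = 1.399 g
% C6H8O6 = 1.399 / 1.568 × 100 = 89.24 %

89.24 %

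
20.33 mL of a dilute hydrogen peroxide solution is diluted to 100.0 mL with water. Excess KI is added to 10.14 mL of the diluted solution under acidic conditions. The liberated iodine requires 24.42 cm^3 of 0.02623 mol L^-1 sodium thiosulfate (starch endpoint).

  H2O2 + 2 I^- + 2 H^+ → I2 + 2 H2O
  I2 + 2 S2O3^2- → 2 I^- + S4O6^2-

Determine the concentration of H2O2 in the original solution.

0.1554 mol/L

n(S2O3^2-) = 0.02442 × 0.02623 = 6.405 × 10^-4 mol
n(I2) = n(S2O3^2-)/2 = 3.203 × 10^-4 mol
n(H2O2) in the aliquot = 3.203 × 10^-4 mol (1:1 ratio)
[H2O2]_dilute = 3.203 × 10^-4 / 0.01014 = 0.03158 mol/L
[H2O2]_original = 0.03158 × 100.0/20.33 = 0.1554 mol/L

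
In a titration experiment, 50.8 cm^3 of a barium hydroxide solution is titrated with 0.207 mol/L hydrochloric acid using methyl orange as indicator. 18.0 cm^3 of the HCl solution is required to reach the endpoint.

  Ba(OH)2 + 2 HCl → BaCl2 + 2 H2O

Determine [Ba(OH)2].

n(HCl) = 0.0180 L × 0.207 mol/L = 3.73 × 10^-3 mol
From the 1:2 mole ratio, n(Ba(OH)2) = 1/2 × 3.73 × 10^-3 = 1.86 × 10^-3 mol
[Ba(OH)2] = 1.86 × 10^-3 mol / 0.0508 L = 0.0367 mol/L

0.0367 mol/L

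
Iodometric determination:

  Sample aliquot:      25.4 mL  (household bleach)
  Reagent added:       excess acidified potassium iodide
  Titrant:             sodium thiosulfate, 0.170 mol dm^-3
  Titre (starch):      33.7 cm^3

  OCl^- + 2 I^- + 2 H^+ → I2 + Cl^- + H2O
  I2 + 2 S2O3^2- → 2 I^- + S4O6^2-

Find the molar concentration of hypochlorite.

n(S2O3^2-) = 0.0337 × 0.170 = 5.73 × 10^-3 mol
n(I2) = n(S2O3^2-)/2 = 2.86 × 10^-3 mol
n(OCl^-) in the aliquot = 2.86 × 10^-3 mol (1:1 ratio)
[OCl^-] = 2.86 × 10^-3 / 0.0254 = 0.113 mol/L

0.113 mol/L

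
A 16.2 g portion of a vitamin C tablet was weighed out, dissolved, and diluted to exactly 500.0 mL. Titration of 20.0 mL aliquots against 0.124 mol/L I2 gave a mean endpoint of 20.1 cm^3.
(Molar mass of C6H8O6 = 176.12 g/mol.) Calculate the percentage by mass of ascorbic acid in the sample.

C6H8O6 + I2 → C6H6O6 + 2 HI
n(I2) per titration = 0.0201 × 0.124 = 2.49 × 10^-3 mol
n(C6H8O6) in each aliquot = 2.49 × 10^-3 mol (1:1 ratio)
n(C6H8O6) in the whole flask = 2.49 × 10^-3 × 500.0/20.0 = 0.0623 mol
mass of C6H8O6 = 0.0623 × 176.12 = 11.0 g
% C6H8O6 = 11.0 / 16.2 × 100 = 67.7 %

67.7 %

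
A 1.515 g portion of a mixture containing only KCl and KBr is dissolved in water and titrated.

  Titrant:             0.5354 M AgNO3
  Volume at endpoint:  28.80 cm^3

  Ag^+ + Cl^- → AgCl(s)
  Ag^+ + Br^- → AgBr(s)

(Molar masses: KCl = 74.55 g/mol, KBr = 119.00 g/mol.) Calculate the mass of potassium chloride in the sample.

n(AgNO3) = 0.02880 × 0.5354 = 0.01542 mol
Let x = n(KCl), y = n(KBr).
Titrant: 1x + 1y = 0.01542;  mass: 74.55x + 119.00y = 1.515
Solving, x = 7.197 × 10^-3 mol, y = 8.222 × 10^-3 mol
mass of KCl = 7.197 × 10^-3 × 74.55 = 0.5366 g

0.5366 g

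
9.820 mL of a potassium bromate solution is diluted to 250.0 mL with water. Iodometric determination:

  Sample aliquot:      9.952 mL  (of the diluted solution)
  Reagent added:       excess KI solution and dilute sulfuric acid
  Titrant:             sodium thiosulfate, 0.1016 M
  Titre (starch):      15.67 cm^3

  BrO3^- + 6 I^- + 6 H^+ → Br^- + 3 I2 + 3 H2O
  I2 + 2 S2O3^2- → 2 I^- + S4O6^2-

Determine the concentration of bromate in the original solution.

n(S2O3^2-) = 0.01567 × 0.1016 = 1.592 × 10^-3 mol
n(I2) = n(S2O3^2-)/2 = 7.960 × 10^-4 mol
From the 1:3 ratio, n(BrO3^-) in the aliquot = 1/3 × 7.960 × 10^-4 = 2.653 × 10^-4 mol
[BrO3^-]_dilute = 2.653 × 10^-4 / 0.009952 = 0.02666 mol/L
[BrO3^-]_original = 0.02666 × 250.0/9.820 = 0.6788 mol/L

0.6788 M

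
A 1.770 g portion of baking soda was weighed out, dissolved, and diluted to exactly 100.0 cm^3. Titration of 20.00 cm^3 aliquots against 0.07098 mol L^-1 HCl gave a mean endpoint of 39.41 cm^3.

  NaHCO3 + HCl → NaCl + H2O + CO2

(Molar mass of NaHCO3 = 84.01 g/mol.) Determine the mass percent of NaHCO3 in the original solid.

n(HCl) per titration = 0.03941 × 0.07098 = 2.797 × 10^-3 mol
n(NaHCO3) in each aliquot = 2.797 × 10^-3 mol (1:1 ratio)
n(NaHCO3) in the whole flask = 2.797 × 10^-3 × 100.0/20.00 = 0.01399 mol
mass of NaHCO3 = 0.01399 × 84.01 = 1.175 g
% NaHCO3 = 1.175 / 1.770 × 100 = 66.39 %

66.39 %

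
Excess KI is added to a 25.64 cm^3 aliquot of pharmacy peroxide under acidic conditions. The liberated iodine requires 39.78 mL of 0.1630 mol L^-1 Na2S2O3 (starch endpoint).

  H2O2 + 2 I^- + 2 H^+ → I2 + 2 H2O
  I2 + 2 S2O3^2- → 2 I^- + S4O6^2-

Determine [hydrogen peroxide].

0.1264 mol/L

n(S2O3^2-) = 0.03978 × 0.1630 = 6.484 × 10^-3 mol
n(I2) = n(S2O3^2-)/2 = 3.242 × 10^-3 mol
n(H2O2) in the aliquot = 3.242 × 10^-3 mol (1:1 ratio)
[H2O2] = 3.242 × 10^-3 / 0.02564 = 0.1264 mol/L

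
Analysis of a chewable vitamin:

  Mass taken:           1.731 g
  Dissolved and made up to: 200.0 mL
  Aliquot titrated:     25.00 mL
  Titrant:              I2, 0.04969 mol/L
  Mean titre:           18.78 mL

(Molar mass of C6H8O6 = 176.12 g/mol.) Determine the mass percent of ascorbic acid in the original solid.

C6H8O6 + I2 → C6H6O6 + 2 HI
n(I2) per titration = 0.01878 × 0.04969 = 9.332 × 10^-4 mol
n(C6H8O6) in each aliquot = 9.332 × 10^-4 mol (1:1 ratio)
n(C6H8O6) in the whole flask = 9.332 × 10^-4 × 200.0/25.00 = 7.465 × 10^-3 mol
mass of C6H8O6 = 7.465 × 10^-3 × 176.12 = 1.315 g
% C6H8O6 = 1.315 / 1.731 × 100 = 75.96 %

75.96 %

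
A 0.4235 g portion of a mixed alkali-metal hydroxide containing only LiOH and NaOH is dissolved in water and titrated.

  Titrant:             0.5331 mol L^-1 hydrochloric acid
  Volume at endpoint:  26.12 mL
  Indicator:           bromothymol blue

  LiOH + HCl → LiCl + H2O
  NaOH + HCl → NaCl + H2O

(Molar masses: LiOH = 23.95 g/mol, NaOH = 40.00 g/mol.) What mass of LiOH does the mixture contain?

0.1992 g

n(HCl) = 0.02612 × 0.5331 = 0.01392 mol
Let x = n(LiOH), y = n(NaOH).
Titrant: 1x + 1y = 0.01392;  mass: 23.95x + 40.00y = 0.4235
Solving, x = 8.317 × 10^-3 mol, y = 5.608 × 10^-3 mol
mass of LiOH = 8.317 × 10^-3 × 23.95 = 0.1992 g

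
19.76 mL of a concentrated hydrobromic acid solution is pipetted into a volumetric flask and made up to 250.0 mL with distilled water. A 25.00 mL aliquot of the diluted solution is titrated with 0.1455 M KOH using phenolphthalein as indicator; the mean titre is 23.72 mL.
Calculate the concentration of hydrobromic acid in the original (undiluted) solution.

HBr + KOH → KBr + H2O
n(KOH) = 0.02372 × 0.1455 = 3.451 × 10^-3 mol
n(HBr) in the aliquot = 3.451 × 10^-3 mol (1:1 ratio)
[HBr]_dilute = 3.451 × 10^-3 / 0.02500 = 0.1381 mol/L
Dilution factor = 250.0 / 19.76 = 12.65
[HBr]_stock = 0.1381 × 12.65 = 1.747 mol/L

1.747 M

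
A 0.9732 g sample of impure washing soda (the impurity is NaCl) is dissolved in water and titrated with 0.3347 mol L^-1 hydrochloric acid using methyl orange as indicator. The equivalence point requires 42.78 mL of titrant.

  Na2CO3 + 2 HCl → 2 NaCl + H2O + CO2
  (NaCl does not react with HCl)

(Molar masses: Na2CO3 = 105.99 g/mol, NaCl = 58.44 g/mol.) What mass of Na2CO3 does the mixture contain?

0.7588 g

n(HCl) = 0.04278 × 0.3347 = 0.01432 mol
Let x = n(Na2CO3), y = n(NaCl).
Titrant: 2x = 0.01432;  mass: 105.99x + 58.44y = 0.9732
Solving, x = 7.159 × 10^-3 mol, y = 3.669 × 10^-3 mol
mass of Na2CO3 = 7.159 × 10^-3 × 105.99 = 0.7588 g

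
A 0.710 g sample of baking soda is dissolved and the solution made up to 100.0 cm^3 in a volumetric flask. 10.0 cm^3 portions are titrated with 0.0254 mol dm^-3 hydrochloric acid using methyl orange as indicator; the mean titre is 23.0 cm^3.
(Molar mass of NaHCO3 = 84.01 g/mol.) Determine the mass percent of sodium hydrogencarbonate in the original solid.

NaHCO3 + HCl → NaCl + H2O + CO2
n(HCl) per titration = 0.0230 × 0.0254 = 5.84 × 10^-4 mol
n(NaHCO3) in each aliquot = 5.84 × 10^-4 mol (1:1 ratio)
n(NaHCO3) in the whole flask = 5.84 × 10^-4 × 100.0/10.0 = 5.84 × 10^-3 mol
mass of NaHCO3 = 5.84 × 10^-3 × 84.01 = 0.491 g
% NaHCO3 = 0.491 / 0.710 × 100 = 69.1 %

69.1 %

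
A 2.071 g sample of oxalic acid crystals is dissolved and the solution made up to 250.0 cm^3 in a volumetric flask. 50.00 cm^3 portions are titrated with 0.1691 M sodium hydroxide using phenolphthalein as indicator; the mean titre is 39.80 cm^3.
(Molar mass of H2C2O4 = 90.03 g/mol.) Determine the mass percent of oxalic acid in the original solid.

H2C2O4 + 2 NaOH → Na2C2O4 + 2 H2O
n(NaOH) per titration = 0.03980 × 0.1691 = 6.730 × 10^-3 mol
From the 1:2 ratio, n(H2C2O4) in each aliquot = 1/2 × 6.730 × 10^-3 = 3.365 × 10^-3 mol
n(H2C2O4) in the whole flask = 3.365 × 10^-3 × 250.0/50.00 = 0.01683 mol
mass of H2C2O4 = 0.01683 × 90.03 = 1.515 g
% H2C2O4 = 1.515 / 2.071 × 100 = 73.14 %

73.14 %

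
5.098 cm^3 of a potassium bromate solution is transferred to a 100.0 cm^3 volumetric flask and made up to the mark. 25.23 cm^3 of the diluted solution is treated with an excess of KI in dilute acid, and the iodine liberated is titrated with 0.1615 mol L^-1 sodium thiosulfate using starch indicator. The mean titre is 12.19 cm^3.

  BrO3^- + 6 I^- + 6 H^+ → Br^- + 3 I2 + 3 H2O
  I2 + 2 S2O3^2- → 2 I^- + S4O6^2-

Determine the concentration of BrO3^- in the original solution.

0.2551 mol/L

n(S2O3^2-) = 0.01219 × 0.1615 = 1.969 × 10^-3 mol
n(I2) = n(S2O3^2-)/2 = 9.843 × 10^-4 mol
From the 1:3 ratio, n(BrO3^-) in the aliquot = 1/3 × 9.843 × 10^-4 = 3.281 × 10^-4 mol
[BrO3^-]_dilute = 3.281 × 10^-4 / 0.02523 = 0.01300 mol/L
[BrO3^-]_original = 0.01300 × 100.0/5.098 = 0.2551 mol/L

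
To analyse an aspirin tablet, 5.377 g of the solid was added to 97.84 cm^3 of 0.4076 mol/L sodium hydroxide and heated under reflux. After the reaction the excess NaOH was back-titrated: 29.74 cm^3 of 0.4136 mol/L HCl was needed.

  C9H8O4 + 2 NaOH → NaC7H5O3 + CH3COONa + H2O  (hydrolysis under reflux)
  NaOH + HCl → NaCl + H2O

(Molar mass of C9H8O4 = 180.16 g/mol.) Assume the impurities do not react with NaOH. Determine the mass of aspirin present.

n(NaOH) added = 0.09784 × 0.4076 = 0.03988 mol
n(HCl) used in back-titration = 0.02974 × 0.4136 = 0.01230 mol
n(NaOH) left over = 0.01230 mol (1:1 ratio)
n(NaOH) consumed by analyte = 0.03988 − 0.01230 = 0.02758 mol
From the 1:2 ratio, n(C9H8O4) = 1/2 × 0.02758 = 0.01379 mol
mass of C9H8O4 = 0.01379 × 180.16 = 2.484 g

2.484 g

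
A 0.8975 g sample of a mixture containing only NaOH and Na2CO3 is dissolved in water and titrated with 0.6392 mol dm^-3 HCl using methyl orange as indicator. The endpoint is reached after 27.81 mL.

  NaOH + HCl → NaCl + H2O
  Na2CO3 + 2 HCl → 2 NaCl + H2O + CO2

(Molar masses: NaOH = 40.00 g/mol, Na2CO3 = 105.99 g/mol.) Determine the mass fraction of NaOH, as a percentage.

n(HCl) = 0.02781 × 0.6392 = 0.01778 mol
Let x = n(NaOH), y = n(Na2CO3).
Titrant: 1x + 2y = 0.01778;  mass: 40.00x + 105.99y = 0.8975
Solving, x = 3.428 × 10^-3 mol, y = 7.174 × 10^-3 mol
mass of NaOH = 3.428 × 10^-3 × 40.00 = 0.1371 g
% NaOH = 0.1371 / 0.8975 × 100 = 15.28 %

15.28 %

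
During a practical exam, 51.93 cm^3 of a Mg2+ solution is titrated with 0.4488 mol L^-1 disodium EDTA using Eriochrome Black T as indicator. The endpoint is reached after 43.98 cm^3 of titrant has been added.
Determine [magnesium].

0.3801 mol/L

Mg^2+ + EDTA^4- → [Mg(EDTA)]^2-
n(EDTA) = 0.04398 L × 0.4488 mol/L = 0.01974 mol
n(Mg2+) = 0.01974 mol (1:1 mole ratio)
[Mg2+] = 0.01974 mol / 0.05193 L = 0.3801 mol/L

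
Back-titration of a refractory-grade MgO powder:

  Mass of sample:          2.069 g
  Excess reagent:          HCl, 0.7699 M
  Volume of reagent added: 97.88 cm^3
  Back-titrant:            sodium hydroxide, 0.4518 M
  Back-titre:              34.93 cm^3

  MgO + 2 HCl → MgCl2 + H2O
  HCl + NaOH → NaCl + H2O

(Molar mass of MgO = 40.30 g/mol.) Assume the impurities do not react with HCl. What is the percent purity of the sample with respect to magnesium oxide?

58.02 %

n(HCl) added = 0.09788 × 0.7699 = 0.07536 mol
n(NaOH) used in back-titration = 0.03493 × 0.4518 = 0.01578 mol
n(HCl) left over = 0.01578 mol (1:1 ratio)
n(HCl) consumed by analyte = 0.07536 − 0.01578 = 0.05958 mol
From the 1:2 ratio, n(MgO) = 1/2 × 0.05958 = 0.02979 mol
mass of MgO = 0.02979 × 40.30 = 1.200 g
% MgO = 1.200 / 2.069 × 100 = 58.02 %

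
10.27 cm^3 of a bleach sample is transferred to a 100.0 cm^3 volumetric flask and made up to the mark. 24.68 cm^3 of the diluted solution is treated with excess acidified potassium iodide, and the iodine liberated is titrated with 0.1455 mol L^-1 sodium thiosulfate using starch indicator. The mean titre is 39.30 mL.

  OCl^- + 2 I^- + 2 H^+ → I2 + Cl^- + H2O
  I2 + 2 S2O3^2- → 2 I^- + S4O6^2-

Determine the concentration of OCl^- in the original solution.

n(S2O3^2-) = 0.03930 × 0.1455 = 5.718 × 10^-3 mol
n(I2) = n(S2O3^2-)/2 = 2.859 × 10^-3 mol
n(OCl^-) in the aliquot = 2.859 × 10^-3 mol (1:1 ratio)
[OCl^-]_dilute = 2.859 × 10^-3 / 0.02468 = 0.1158 mol/L
[OCl^-]_original = 0.1158 × 100.0/10.27 = 1.128 mol/L

1.128 mol/L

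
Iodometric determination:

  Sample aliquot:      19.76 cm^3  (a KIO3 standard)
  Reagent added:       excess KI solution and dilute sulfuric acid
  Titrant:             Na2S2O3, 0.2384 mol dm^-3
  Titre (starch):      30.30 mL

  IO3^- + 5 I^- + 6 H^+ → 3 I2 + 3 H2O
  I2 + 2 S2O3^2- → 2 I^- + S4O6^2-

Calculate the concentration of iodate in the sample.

n(S2O3^2-) = 0.03030 × 0.2384 = 7.224 × 10^-3 mol
n(I2) = n(S2O3^2-)/2 = 3.612 × 10^-3 mol
From the 1:3 ratio, n(IO3^-) in the aliquot = 1/3 × 3.612 × 10^-3 = 1.204 × 10^-3 mol
[IO3^-] = 1.204 × 10^-3 / 0.01976 = 0.06093 mol/L

0.06093 mol/L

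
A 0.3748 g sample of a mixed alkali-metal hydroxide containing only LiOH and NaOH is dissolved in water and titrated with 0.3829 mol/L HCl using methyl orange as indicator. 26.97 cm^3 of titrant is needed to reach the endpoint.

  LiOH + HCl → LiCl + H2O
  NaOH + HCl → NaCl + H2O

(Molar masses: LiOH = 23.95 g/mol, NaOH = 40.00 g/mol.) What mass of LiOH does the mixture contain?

0.05711 g

n(HCl) = 0.02697 × 0.3829 = 0.01033 mol
Let x = n(LiOH), y = n(NaOH).
Titrant: 1x + 1y = 0.01033;  mass: 23.95x + 40.00y = 0.3748
Solving, x = 2.385 × 10^-3 mol, y = 7.942 × 10^-3 mol
mass of LiOH = 2.385 × 10^-3 × 23.95 = 0.05711 g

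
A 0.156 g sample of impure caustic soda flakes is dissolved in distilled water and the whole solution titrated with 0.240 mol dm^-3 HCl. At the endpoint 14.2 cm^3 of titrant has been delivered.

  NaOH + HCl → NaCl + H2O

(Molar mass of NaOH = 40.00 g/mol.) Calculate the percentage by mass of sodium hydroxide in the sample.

87.4 %

n(HCl) = 0.0142 L × 0.240 mol/L = 3.41 × 10^-3 mol
n(NaOH) = 3.41 × 10^-3 mol (1:1 ratio)
mass of NaOH = 3.41 × 10^-3 × 40.00 g/mol = 0.136 g
% NaOH = 0.136 / 0.156 × 100 = 87.4 %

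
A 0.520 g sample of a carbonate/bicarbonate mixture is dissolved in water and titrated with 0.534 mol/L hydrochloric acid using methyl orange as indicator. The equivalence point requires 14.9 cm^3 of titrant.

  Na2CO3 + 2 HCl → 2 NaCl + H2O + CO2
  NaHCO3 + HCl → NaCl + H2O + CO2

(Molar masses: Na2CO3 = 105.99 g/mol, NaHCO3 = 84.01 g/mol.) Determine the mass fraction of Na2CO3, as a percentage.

n(HCl) = 0.0149 × 0.534 = 7.96 × 10^-3 mol
Let x = n(Na2CO3), y = n(NaHCO3).
Titrant: 2x + 1y = 7.96 × 10^-3;  mass: 105.99x + 84.01y = 0.520
Solving, x = 2.39 × 10^-3 mol, y = 3.17 × 10^-3 mol
mass of Na2CO3 = 2.39 × 10^-3 × 105.99 = 0.254 g
% Na2CO3 = 0.254 / 0.520 × 100 = 48.8 %

48.8 %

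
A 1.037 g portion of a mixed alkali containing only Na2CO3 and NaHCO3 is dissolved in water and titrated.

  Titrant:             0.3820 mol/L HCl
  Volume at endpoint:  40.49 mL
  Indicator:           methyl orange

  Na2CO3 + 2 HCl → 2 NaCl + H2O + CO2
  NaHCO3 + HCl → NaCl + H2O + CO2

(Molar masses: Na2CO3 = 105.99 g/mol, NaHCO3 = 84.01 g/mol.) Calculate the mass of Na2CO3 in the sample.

n(HCl) = 0.04049 × 0.3820 = 0.01547 mol
Let x = n(Na2CO3), y = n(NaHCO3).
Titrant: 2x + 1y = 0.01547;  mass: 105.99x + 84.01y = 1.037
Solving, x = 4.230 × 10^-3 mol, y = 7.007 × 10^-3 mol
mass of Na2CO3 = 4.230 × 10^-3 × 105.99 = 0.4484 g

0.4484 g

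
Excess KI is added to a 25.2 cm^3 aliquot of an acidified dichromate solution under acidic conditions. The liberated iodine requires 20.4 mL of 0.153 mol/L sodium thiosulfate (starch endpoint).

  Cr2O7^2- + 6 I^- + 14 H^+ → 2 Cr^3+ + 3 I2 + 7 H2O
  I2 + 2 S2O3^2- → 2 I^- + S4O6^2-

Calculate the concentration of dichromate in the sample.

n(S2O3^2-) = 0.0204 × 0.153 = 3.12 × 10^-3 mol
n(I2) = n(S2O3^2-)/2 = 1.56 × 10^-3 mol
From the 1:3 ratio, n(Cr2O7^2-) in the aliquot = 1/3 × 1.56 × 10^-3 = 5.20 × 10^-4 mol
[Cr2O7^2-] = 5.20 × 10^-4 / 0.0252 = 0.0206 mol/L

0.0206 mol/L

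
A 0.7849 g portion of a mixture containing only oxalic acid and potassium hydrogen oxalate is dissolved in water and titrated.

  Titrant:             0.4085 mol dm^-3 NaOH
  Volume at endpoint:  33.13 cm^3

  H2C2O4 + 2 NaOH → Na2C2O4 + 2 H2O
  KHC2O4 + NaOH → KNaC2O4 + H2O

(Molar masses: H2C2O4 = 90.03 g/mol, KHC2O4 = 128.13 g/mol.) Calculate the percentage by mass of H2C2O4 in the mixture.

n(NaOH) = 0.03313 × 0.4085 = 0.01353 mol
Let x = n(H2C2O4), y = n(KHC2O4).
Titrant: 2x + 1y = 0.01353;  mass: 90.03x + 128.13y = 0.7849
Solving, x = 5.710 × 10^-3 mol, y = 2.114 × 10^-3 mol
mass of H2C2O4 = 5.710 × 10^-3 × 90.03 = 0.5141 g
% H2C2O4 = 0.5141 / 0.7849 × 100 = 65.49 %

65.49 %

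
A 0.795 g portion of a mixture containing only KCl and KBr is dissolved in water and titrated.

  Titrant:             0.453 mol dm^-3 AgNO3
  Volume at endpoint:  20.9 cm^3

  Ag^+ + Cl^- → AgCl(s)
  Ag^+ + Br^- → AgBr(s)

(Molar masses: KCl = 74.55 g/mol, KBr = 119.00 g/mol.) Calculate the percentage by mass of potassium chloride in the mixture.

n(AgNO3) = 0.0209 × 0.453 = 9.47 × 10^-3 mol
Let x = n(KCl), y = n(KBr).
Titrant: 1x + 1y = 9.47 × 10^-3;  mass: 74.55x + 119.00y = 0.795
Solving, x = 7.46 × 10^-3 mol, y = 2.01 × 10^-3 mol
mass of KCl = 7.46 × 10^-3 × 74.55 = 0.556 g
% KCl = 0.556 / 0.795 × 100 = 70.0 %

70.0 %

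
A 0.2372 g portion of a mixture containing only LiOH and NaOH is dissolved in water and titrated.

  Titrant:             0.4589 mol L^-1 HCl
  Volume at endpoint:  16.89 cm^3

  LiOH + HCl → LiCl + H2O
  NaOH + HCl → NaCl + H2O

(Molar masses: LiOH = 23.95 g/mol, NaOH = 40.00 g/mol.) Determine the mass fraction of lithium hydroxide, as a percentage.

n(HCl) = 0.01689 × 0.4589 = 7.751 × 10^-3 mol
Let x = n(LiOH), y = n(NaOH).
Titrant: 1x + 1y = 7.751 × 10^-3;  mass: 23.95x + 40.00y = 0.2372
Solving, x = 4.538 × 10^-3 mol, y = 3.213 × 10^-3 mol
mass of LiOH = 4.538 × 10^-3 × 23.95 = 0.1087 g
% LiOH = 0.1087 / 0.2372 × 100 = 45.82 %

45.82 %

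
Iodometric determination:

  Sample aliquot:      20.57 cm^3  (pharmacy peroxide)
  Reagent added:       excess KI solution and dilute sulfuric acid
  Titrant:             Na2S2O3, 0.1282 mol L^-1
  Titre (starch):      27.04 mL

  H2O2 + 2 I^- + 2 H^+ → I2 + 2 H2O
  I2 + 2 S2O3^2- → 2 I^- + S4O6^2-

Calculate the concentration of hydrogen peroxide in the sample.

0.08426 mol/L

n(S2O3^2-) = 0.02704 × 0.1282 = 3.467 × 10^-3 mol
n(I2) = n(S2O3^2-)/2 = 1.733 × 10^-3 mol
n(H2O2) in the aliquot = 1.733 × 10^-3 mol (1:1 ratio)
[H2O2] = 1.733 × 10^-3 / 0.02057 = 0.08426 mol/L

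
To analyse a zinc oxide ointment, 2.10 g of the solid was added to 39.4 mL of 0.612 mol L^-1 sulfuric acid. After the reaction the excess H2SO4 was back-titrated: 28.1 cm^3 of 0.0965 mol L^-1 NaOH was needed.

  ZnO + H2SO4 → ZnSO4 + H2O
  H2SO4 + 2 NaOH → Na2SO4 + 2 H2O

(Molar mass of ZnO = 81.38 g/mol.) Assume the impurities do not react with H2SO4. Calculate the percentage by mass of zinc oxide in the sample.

n(H2SO4) added = 0.0394 × 0.612 = 0.0241 mol
n(NaOH) used in back-titration = 0.0281 × 0.0965 = 2.71 × 10^-3 mol
From the 1:2 ratio, n(H2SO4) left over = 1/2 × 2.71 × 10^-3 = 1.36 × 10^-3 mol
n(H2SO4) consumed by analyte = 0.0241 − 1.36 × 10^-3 = 0.0228 mol
n(ZnO) = 0.0228 mol (1:1 ratio)
mass of ZnO = 0.0228 × 81.38 = 1.85 g
% ZnO = 1.85 / 2.10 × 100 = 88.2 %

88.2 %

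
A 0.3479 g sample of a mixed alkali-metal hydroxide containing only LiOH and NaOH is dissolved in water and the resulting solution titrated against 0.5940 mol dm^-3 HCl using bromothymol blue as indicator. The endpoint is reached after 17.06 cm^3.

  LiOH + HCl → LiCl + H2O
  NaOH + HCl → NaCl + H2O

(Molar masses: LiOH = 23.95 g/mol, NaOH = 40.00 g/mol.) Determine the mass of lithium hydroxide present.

0.08572 g

n(HCl) = 0.01706 × 0.5940 = 0.01013 mol
Let x = n(LiOH), y = n(NaOH).
Titrant: 1x + 1y = 0.01013;  mass: 23.95x + 40.00y = 0.3479
Solving, x = 3.579 × 10^-3 mol, y = 6.554 × 10^-3 mol
mass of LiOH = 3.579 × 10^-3 × 23.95 = 0.08572 g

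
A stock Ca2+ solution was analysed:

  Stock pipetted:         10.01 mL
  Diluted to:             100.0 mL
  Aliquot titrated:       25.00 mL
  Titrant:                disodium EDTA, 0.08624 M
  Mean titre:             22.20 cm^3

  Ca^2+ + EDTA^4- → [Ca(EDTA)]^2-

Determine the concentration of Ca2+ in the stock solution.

n(EDTA) = 0.02220 × 0.08624 = 1.915 × 10^-3 mol
n(Ca2+) in the aliquot = 1.915 × 10^-3 mol (1:1 ratio)
[Ca2+]_dilute = 1.915 × 10^-3 / 0.02500 = 0.07658 mol/L
Dilution factor = 100.0 / 10.01 = 9.990
[Ca2+]_stock = 0.07658 × 9.990 = 0.7650 mol/L

0.7650 M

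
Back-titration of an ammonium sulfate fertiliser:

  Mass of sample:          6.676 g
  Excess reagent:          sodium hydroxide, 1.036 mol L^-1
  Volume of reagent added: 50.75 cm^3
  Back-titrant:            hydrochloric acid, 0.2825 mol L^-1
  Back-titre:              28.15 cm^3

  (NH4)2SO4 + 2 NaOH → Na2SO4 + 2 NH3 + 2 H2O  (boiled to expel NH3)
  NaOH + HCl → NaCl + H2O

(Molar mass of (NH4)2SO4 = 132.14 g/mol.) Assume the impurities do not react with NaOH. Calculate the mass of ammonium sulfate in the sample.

2.948 g

n(NaOH) added = 0.05075 × 1.036 = 0.05258 mol
n(HCl) used in back-titration = 0.02815 × 0.2825 = 7.952 × 10^-3 mol
n(NaOH) left over = 7.952 × 10^-3 mol (1:1 ratio)
n(NaOH) consumed by analyte = 0.05258 − 7.952 × 10^-3 = 0.04462 mol
From the 1:2 ratio, n((NH4)2SO4) = 1/2 × 0.04462 = 0.02231 mol
mass of (NH4)2SO4 = 0.02231 × 132.14 = 2.948 g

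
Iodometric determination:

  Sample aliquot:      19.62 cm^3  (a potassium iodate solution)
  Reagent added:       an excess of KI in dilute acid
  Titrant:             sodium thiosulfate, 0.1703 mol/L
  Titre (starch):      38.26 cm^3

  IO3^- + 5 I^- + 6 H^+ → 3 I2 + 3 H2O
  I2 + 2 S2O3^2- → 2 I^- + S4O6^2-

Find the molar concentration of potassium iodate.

n(S2O3^2-) = 0.03826 × 0.1703 = 6.516 × 10^-3 mol
n(I2) = n(S2O3^2-)/2 = 3.258 × 10^-3 mol
From the 1:3 ratio, n(IO3^-) in the aliquot = 1/3 × 3.258 × 10^-3 = 1.086 × 10^-3 mol
[IO3^-] = 1.086 × 10^-3 / 0.01962 = 0.05535 mol/L

0.05535 mol/L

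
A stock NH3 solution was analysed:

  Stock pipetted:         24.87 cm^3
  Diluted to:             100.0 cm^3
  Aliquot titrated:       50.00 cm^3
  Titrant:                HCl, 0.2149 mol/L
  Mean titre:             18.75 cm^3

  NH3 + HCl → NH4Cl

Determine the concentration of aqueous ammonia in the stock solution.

0.3240 mol/L

n(HCl) = 0.01875 × 0.2149 = 4.029 × 10^-3 mol
n(NH3) in the aliquot = 4.029 × 10^-3 mol (1:1 ratio)
[NH3]_dilute = 4.029 × 10^-3 / 0.05000 = 0.08059 mol/L
Dilution factor = 100.0 / 24.87 = 4.021
[NH3]_stock = 0.08059 × 4.021 = 0.3240 mol/L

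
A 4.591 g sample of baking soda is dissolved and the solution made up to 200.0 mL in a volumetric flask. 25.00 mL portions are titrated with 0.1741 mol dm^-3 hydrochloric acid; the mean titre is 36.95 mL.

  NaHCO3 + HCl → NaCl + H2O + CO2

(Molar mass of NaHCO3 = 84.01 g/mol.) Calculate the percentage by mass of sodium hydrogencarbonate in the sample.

94.17 %

n(HCl) per titration = 0.03695 × 0.1741 = 6.433 × 10^-3 mol
n(NaHCO3) in each aliquot = 6.433 × 10^-3 mol (1:1 ratio)
n(NaHCO3) in the whole flask = 6.433 × 10^-3 × 200.0/25.00 = 0.05146 mol
mass of NaHCO3 = 0.05146 × 84.01 = 4.323 g
% NaHCO3 = 4.323 / 4.591 × 100 = 94.17 %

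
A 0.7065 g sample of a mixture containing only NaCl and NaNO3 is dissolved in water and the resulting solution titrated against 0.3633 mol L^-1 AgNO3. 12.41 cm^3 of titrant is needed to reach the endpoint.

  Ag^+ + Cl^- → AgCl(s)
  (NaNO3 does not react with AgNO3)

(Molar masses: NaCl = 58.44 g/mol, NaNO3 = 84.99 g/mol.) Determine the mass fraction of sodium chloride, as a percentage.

n(AgNO3) = 0.01241 × 0.3633 = 4.509 × 10^-3 mol
Let x = n(NaCl), y = n(NaNO3).
Titrant: 1x = 4.509 × 10^-3;  mass: 58.44x + 84.99y = 0.7065
Solving, x = 4.509 × 10^-3 mol, y = 5.213 × 10^-3 mol
mass of NaCl = 4.509 × 10^-3 × 58.44 = 0.2635 g
% NaCl = 0.2635 / 0.7065 × 100 = 37.29 %

37.29 %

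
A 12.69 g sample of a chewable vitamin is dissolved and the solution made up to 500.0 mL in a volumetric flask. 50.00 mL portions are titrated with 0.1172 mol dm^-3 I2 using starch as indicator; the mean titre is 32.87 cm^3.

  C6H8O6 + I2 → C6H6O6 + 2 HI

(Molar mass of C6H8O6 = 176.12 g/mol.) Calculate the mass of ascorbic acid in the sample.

n(I2) per titration = 0.03287 × 0.1172 = 3.852 × 10^-3 mol
n(C6H8O6) in each aliquot = 3.852 × 10^-3 mol (1:1 ratio)
n(C6H8O6) in the whole flask = 3.852 × 10^-3 × 500.0/50.00 = 0.03852 mol
mass of C6H8O6 = 0.03852 × 176.12 = 6.785 g

6.785 g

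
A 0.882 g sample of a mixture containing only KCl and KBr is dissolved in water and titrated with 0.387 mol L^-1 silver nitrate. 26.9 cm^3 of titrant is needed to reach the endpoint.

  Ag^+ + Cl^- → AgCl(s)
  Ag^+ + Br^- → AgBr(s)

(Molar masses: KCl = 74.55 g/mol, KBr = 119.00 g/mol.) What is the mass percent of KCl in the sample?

n(AgNO3) = 0.0269 × 0.387 = 0.0104 mol
Let x = n(KCl), y = n(KBr).
Titrant: 1x + 1y = 0.0104;  mass: 74.55x + 119.00y = 0.882
Solving, x = 8.03 × 10^-3 mol, y = 2.38 × 10^-3 mol
mass of KCl = 8.03 × 10^-3 × 74.55 = 0.598 g
% KCl = 0.598 / 0.882 × 100 = 67.9 %

67.9 %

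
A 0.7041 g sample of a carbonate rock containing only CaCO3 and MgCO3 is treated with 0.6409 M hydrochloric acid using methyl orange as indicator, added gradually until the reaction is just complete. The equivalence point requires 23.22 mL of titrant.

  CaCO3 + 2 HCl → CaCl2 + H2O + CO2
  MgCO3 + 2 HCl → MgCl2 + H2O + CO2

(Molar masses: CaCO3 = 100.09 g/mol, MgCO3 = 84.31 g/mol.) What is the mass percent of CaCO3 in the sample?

n(HCl) = 0.02322 × 0.6409 = 0.01488 mol
Let x = n(CaCO3), y = n(MgCO3).
Titrant: 2x + 2y = 0.01488;  mass: 100.09x + 84.31y = 0.7041
Solving, x = 4.865 × 10^-3 mol, y = 2.576 × 10^-3 mol
mass of CaCO3 = 4.865 × 10^-3 × 100.09 = 0.4869 g
% CaCO3 = 0.4869 / 0.7041 × 100 = 69.15 %

69.15 %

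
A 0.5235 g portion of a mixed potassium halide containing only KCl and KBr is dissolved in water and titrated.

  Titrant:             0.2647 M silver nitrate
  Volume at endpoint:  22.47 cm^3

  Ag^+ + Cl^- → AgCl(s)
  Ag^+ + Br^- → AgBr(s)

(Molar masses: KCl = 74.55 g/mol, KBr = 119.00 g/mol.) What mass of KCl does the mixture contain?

n(AgNO3) = 0.02247 × 0.2647 = 5.948 × 10^-3 mol
Let x = n(KCl), y = n(KBr).
Titrant: 1x + 1y = 5.948 × 10^-3;  mass: 74.55x + 119.00y = 0.5235
Solving, x = 4.146 × 10^-3 mol, y = 1.802 × 10^-3 mol
mass of KCl = 4.146 × 10^-3 × 74.55 = 0.3091 g

0.3091 g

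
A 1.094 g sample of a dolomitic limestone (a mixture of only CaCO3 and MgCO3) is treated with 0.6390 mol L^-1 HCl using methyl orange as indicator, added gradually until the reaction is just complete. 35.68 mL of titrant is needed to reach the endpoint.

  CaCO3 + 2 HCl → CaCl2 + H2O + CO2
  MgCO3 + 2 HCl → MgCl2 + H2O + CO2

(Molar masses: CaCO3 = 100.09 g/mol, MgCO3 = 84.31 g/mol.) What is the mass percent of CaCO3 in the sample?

n(HCl) = 0.03568 × 0.6390 = 0.02280 mol
Let x = n(CaCO3), y = n(MgCO3).
Titrant: 2x + 2y = 0.02280;  mass: 100.09x + 84.31y = 1.094
Solving, x = 8.421 × 10^-3 mol, y = 2.979 × 10^-3 mol
mass of CaCO3 = 8.421 × 10^-3 × 100.09 = 0.8429 g
% CaCO3 = 0.8429 / 1.094 × 100 = 77.05 %

77.05 %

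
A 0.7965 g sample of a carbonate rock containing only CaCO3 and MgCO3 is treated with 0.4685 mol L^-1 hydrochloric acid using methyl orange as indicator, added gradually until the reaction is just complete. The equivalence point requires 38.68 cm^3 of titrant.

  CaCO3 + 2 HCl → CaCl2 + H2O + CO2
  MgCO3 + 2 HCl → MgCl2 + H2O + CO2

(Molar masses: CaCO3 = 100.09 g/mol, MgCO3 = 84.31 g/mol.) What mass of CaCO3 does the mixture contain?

0.2067 g

n(HCl) = 0.03868 × 0.4685 = 0.01812 mol
Let x = n(CaCO3), y = n(MgCO3).
Titrant: 2x + 2y = 0.01812;  mass: 100.09x + 84.31y = 0.7965
Solving, x = 2.065 × 10^-3 mol, y = 6.996 × 10^-3 mol
mass of CaCO3 = 2.065 × 10^-3 × 100.09 = 0.2067 g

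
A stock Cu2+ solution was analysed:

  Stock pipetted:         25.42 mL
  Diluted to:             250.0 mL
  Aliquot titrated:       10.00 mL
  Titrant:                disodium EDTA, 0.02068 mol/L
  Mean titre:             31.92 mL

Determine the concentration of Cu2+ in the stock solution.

0.6492 mol/L

Cu^2+ + EDTA^4- → [Cu(EDTA)]^2-
n(EDTA) = 0.03192 × 0.02068 = 6.601 × 10^-4 mol
n(Cu2+) in the aliquot = 6.601 × 10^-4 mol (1:1 ratio)
[Cu2+]_dilute = 6.601 × 10^-4 / 0.01000 = 0.06601 mol/L
Dilution factor = 250.0 / 25.42 = 9.835
[Cu2+]_stock = 0.06601 × 9.835 = 0.6492 mol/L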